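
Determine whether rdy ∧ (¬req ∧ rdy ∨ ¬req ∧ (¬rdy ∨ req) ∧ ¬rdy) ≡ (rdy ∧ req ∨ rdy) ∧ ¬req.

Yes

E1: rdy ∧ (¬req ∧ rdy ∨ ¬req ∧ (¬rdy ∨ req) ∧ ¬rdy)
    = rdy ∧ (¬req ∧ rdy ∨ ¬req ∧ ¬rdy)   (absorption)
    = rdy ∧ ¬req   (distribution)
E2: (rdy ∧ req ∨ rdy) ∧ ¬req
    = rdy ∧ ¬req   (absorption)
Both reduce to rdy ∧ ¬req, so they are equivalent.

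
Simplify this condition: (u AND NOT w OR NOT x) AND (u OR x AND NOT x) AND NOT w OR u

u

(u AND NOT w OR NOT x) AND (u OR x AND NOT x) AND NOT w OR u
= (u AND NOT w OR NOT x) AND u AND NOT w OR u
= u AND NOT w OR u
= u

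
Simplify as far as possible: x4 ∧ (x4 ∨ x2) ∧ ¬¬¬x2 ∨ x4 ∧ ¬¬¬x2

x4 ∧ ¬x2

x4 ∧ (x4 ∨ x2) ∧ ¬¬¬x2 ∨ x4 ∧ ¬¬¬x2
= x4 ∧ ¬¬¬x2 ∨ x4 ∧ ¬¬¬x2   (absorption)
= x4 ∧ ¬¬¬x2   (idempotence)
= x4 ∧ ¬x2   (double negation)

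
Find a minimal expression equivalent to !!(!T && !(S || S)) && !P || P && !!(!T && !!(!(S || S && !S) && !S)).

!T && !S

!!(!T && !(S || S)) && !P || P && !!(!T && !!(!(S || S && !S) && !S))
= !!(!T && !(S || S)) && !P || P && !!(!T && !!(!S && !S))   [complement / identity]
= !!(!T && !(S || S)) && !P || P && !!(!T && !(S || S))   [De Morgan]
= !!(!T && !(S || S))   [distribution]
= !T && !(S || S)   [double negation]
= !T && !S   [idempotence]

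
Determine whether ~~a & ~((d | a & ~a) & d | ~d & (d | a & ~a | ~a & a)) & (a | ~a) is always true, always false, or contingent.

contingent

~~a & ~((d | a & ~a) & d | ~d & (d | a & ~a | ~a & a)) & (a | ~a)
= ~~a & ~((d | a & ~a) & d | ~d & (d | a & ~a)) & (a | ~a)   [complement / identity]
= ~~a & ~(d | a & ~a) & (a | ~a)   [distribution]
= a & ~(d | a & ~a) & (a | ~a)   [double negation]
= a & ~d & (a | ~a)   [complement / identity]
= a & ~d   [complement / identity]
This depends on a, d, so it is not a constant.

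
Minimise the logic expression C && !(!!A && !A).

C

C && !(!!A && !A)
= C && (!A || A)   — De Morgan
= C   — complement / identity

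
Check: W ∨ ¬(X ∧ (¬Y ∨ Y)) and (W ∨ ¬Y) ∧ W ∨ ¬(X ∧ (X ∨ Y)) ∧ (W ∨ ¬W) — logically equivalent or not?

Yes

E1: W ∨ ¬(X ∧ (¬Y ∨ Y))
    = W ∨ ¬X   — complement / identity
E2: (W ∨ ¬Y) ∧ W ∨ ¬(X ∧ (X ∨ Y)) ∧ (W ∨ ¬W)
    = (W ∨ ¬Y) ∧ W ∨ ¬(X ∧ (X ∨ Y))   — complement / identity
    = W ∨ ¬(X ∧ (X ∨ Y))   — absorption
    = W ∨ ¬X   — absorption
Both reduce to W ∨ ¬X, so they are equivalent.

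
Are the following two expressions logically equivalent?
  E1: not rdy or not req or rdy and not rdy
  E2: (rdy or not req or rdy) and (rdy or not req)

No

E1: not rdy or not req or rdy and not rdy
    = not rdy or not req
E2: (rdy or not req or rdy) and (rdy or not req)
    = rdy or not req
These differ: at rdy=0, req=1, E1 = 1 but E2 = 0.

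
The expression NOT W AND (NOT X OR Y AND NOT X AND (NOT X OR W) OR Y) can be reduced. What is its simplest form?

NOT W AND (NOT X OR Y)

NOT W AND (NOT X OR Y AND NOT X AND (NOT X OR W) OR Y)
= NOT W AND (NOT X OR Y AND NOT X OR Y)   — absorption
= NOT W AND (NOT X OR Y)   — absorption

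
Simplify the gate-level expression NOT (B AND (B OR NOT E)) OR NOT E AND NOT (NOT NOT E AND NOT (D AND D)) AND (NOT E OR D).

NOT B OR NOT E

NOT (B AND (B OR NOT E)) OR NOT E AND NOT (NOT NOT E AND NOT (D AND D)) AND (NOT E OR D)
= NOT B OR NOT E AND NOT (NOT NOT E AND NOT (D AND D)) AND (NOT E OR D)   — absorption
= NOT B OR NOT E AND NOT (NOT NOT E AND NOT D) AND (NOT E OR D)   — idempotence
= NOT B OR NOT E AND (NOT E OR D) AND (NOT E OR D)   — De Morgan
= NOT B OR NOT E AND (NOT E OR D)   — idempotence
= NOT B OR NOT E   — absorption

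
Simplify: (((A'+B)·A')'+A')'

0

(((A'+B)·A')'+A')'
= (A'+B)·A'·A   [De Morgan]
= A'·A   [absorption]
= 0   [complement]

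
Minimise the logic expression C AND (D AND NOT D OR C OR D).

C AND (D AND NOT D OR C OR D)
= C AND (C OR D)   — complement / identity
= C   — absorption

C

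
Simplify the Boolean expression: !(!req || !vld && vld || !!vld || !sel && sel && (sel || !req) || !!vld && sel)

req && !vld

!(!req || !vld && vld || !!vld || !sel && sel && (sel || !req) || !!vld && sel)
= !(!req || !vld && vld || !!vld || !sel && sel || !!vld && sel)   [absorption]
= !(!req || !!vld || !sel && sel || !!vld && sel)   [complement / identity]
= !(!req || !!vld || !!vld && sel)   [complement / identity]
= !(!req || !!vld)   [absorption]
= req && !vld   [De Morgan]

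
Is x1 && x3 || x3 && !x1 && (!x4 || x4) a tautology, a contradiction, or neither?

x1 && x3 || x3 && !x1 && (!x4 || x4)
= x1 && x3 || x3 && !x1   [complement / identity]
= x3   [distribution]
This depends on x3, so it is not a constant.

neither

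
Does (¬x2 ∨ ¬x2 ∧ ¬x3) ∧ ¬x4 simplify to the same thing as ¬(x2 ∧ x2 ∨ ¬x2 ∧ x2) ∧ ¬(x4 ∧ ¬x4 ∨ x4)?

Yes

E1: (¬x2 ∨ ¬x2 ∧ ¬x3) ∧ ¬x4
    = ¬x2 ∧ ¬x4
E2: ¬(x2 ∧ x2 ∨ ¬x2 ∧ x2) ∧ ¬(x4 ∧ ¬x4 ∨ x4)
    = ¬x2 ∧ ¬(x4 ∧ ¬x4 ∨ x4)
    = ¬x2 ∧ ¬x4
Both reduce to ¬x2 ∧ ¬x4, so they are equivalent.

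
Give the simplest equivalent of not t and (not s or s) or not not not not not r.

not t and (not s or s) or not not not not not r
= not t and (not s or s) or not not not r
= not t and (not s or s) or not r
= not t or not r

not t or not r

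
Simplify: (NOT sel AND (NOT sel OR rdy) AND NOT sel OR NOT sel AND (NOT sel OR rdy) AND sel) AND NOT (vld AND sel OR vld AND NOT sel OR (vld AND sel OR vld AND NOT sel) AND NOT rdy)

(NOT sel AND (NOT sel OR rdy) AND NOT sel OR NOT sel AND (NOT sel OR rdy) AND sel) AND NOT (vld AND sel OR vld AND NOT sel OR (vld AND sel OR vld AND NOT sel) AND NOT rdy)
= NOT sel AND (NOT sel OR rdy) AND NOT (vld AND sel OR vld AND NOT sel OR (vld AND sel OR vld AND NOT sel) AND NOT rdy)   — distribution
= NOT sel AND (NOT sel OR rdy) AND NOT (vld AND sel OR vld AND NOT sel)   — absorption
= NOT sel AND NOT (vld AND sel OR vld AND NOT sel)   — absorption
= NOT sel AND NOT vld   — distribution

NOT sel AND NOT vld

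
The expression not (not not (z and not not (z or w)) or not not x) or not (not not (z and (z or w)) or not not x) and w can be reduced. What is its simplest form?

not z and not x

not (not not (z and not not (z or w)) or not not x) or not (not not (z and (z or w)) or not not x) and w
= not (not not (z and (z or w)) or not not x) or not (not not (z and (z or w)) or not not x) and w   (double negation)
= not (not not (z and (z or w)) or not not x)   (absorption)
= not (not not z or not not x)   (absorption)
= not z and not x   (De Morgan)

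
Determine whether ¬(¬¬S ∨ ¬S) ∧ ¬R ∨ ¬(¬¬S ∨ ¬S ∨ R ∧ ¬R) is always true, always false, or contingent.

¬(¬¬S ∨ ¬S) ∧ ¬R ∨ ¬(¬¬S ∨ ¬S ∨ R ∧ ¬R)
= ¬(¬¬S ∨ ¬S) ∧ ¬R ∨ ¬(¬¬S ∨ ¬S)   — complement / identity
= ¬(¬¬S ∨ ¬S)   — absorption
= ¬S ∧ S   — De Morgan
= False   — complement

always false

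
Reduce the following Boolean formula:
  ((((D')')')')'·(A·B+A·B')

D'·A

((((D')')')')'·(A·B+A·B')
= ((D')')'·(A·B+A·B')   (double negation)
= ((D')')'·A   (distribution)
= D'·A   (double negation)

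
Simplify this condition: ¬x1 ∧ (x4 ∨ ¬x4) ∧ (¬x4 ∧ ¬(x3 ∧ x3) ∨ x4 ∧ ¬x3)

¬x1 ∧ ¬x3

¬x1 ∧ (x4 ∨ ¬x4) ∧ (¬x4 ∧ ¬(x3 ∧ x3) ∨ x4 ∧ ¬x3)
= ¬x1 ∧ (x4 ∨ ¬x4) ∧ (¬x4 ∧ ¬x3 ∨ x4 ∧ ¬x3)   [idempotence]
= ¬x1 ∧ (¬x4 ∧ ¬x3 ∨ x4 ∧ ¬x3)   [complement / identity]
= ¬x1 ∧ ¬x3   [distribution]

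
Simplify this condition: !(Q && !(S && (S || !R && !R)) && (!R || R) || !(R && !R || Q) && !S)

!(Q && !(S && (S || !R && !R)) && (!R || R) || !(R && !R || Q) && !S)
= !(Q && !(S && (S || !R && !R)) || !(R && !R || Q) && !S)   — complement / identity
= !(Q && !(S && (S || !R)) || !(R && !R || Q) && !S)   — idempotence
= !(Q && !(S && (S || !R)) || !Q && !S)   — complement / identity
= !(Q && !S || !Q && !S)   — absorption
= !!S   — distribution
= S   — double negation

S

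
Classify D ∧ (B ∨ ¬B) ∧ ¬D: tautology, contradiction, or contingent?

D ∧ (B ∨ ¬B) ∧ ¬D
= D ∧ ¬D   (complement / identity)
= False   (complement)

contradiction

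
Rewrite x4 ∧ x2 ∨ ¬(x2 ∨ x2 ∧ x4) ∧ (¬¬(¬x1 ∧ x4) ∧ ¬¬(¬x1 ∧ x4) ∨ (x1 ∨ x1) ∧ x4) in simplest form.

x4 ∧ x2 ∨ ¬(x2 ∨ x2 ∧ x4) ∧ (¬¬(¬x1 ∧ x4) ∧ ¬¬(¬x1 ∧ x4) ∨ (x1 ∨ x1) ∧ x4)
= x4 ∧ x2 ∨ ¬(x2 ∨ x2 ∧ x4) ∧ (¬¬(¬x1 ∧ x4) ∨ (x1 ∨ x1) ∧ x4)   — idempotence
= x4 ∧ x2 ∨ ¬(x2 ∨ x2 ∧ x4) ∧ (¬¬(¬x1 ∧ x4) ∨ x1 ∧ x4)   — idempotence
= x4 ∧ x2 ∨ ¬x2 ∧ (¬¬(¬x1 ∧ x4) ∨ x1 ∧ x4)   — absorption
= x4 ∧ x2 ∨ ¬x2 ∧ (¬x1 ∧ x4 ∨ x1 ∧ x4)   — double negation
= x4 ∧ x2 ∨ ¬x2 ∧ x4   — distribution
= x4   — distribution

x4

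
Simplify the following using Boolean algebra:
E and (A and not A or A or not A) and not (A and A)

E and not A

E and (A and not A or A or not A) and not (A and A)
= E and (A or not A) and not (A and A)   (complement / identity)
= E and (A or not A) and not A   (idempotence)
= E and not A   (complement / identity)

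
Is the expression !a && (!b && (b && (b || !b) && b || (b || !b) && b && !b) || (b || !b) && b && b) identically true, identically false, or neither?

!a && (!b && (b && (b || !b) && b || (b || !b) && b && !b) || (b || !b) && b && b)
= !a && (!b && (b || !b) && b || (b || !b) && b && b)
= !a && (b || !b) && b
= !a && b
This depends on a, b, so it is not a constant.

neither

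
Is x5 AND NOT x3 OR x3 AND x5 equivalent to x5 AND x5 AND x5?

E1: x5 AND NOT x3 OR x3 AND x5
    = x5
E2: x5 AND x5 AND x5
    = x5 AND x5
    = x5
Both reduce to x5, so they are equivalent.

Yes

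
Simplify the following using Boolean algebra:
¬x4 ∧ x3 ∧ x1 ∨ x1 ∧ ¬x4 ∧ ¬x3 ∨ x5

¬x4 ∧ x3 ∧ x1 ∨ x1 ∧ ¬x4 ∧ ¬x3 ∨ x5
= x1 ∧ (¬x4 ∧ x3 ∨ ¬x4 ∧ ¬x3) ∨ x5   — distribution
= x1 ∧ ¬x4 ∨ x5   — distribution

x1 ∧ ¬x4 ∨ x5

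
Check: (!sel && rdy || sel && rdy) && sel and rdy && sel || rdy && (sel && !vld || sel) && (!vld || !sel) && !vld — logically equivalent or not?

E1: (!sel && rdy || sel && rdy) && sel
    = rdy && sel   (distribution)
E2: rdy && sel || rdy && (sel && !vld || sel) && (!vld || !sel) && !vld
    = rdy && sel || rdy && sel && (!vld || !sel) && !vld   (absorption)
    = rdy && sel || rdy && sel && !vld   (absorption)
    = rdy && sel   (absorption)
Both reduce to rdy && sel, so they are equivalent.

Yes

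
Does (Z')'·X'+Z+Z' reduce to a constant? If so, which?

yes, True

(Z')'·X'+Z+Z'
= Z·X'+Z+Z'   [double negation]
= Z+Z'   [absorption]
= 1   [complement]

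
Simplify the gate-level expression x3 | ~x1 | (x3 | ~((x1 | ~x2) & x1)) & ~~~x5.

x3 | ~x1

x3 | ~x1 | (x3 | ~((x1 | ~x2) & x1)) & ~~~x5
= x3 | ~x1 | (x3 | ~x1) & ~~~x5   — absorption
= x3 | ~x1 | (x3 | ~x1) & ~x5   — double negation
= x3 | ~x1   — absorption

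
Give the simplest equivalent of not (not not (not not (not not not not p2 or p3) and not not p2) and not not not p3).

not (not not (not not (not not not not p2 or p3) and not not p2) and not not not p3)
= not (not not ((not not not not p2 or p3) and not not p2) and not not not p3)   — double negation
= not ((not not not not p2 or p3) and not not p2) or not not p3   — De Morgan
= not ((not not p2 or p3) and not not p2) or not not p3   — double negation
= not ((not not p2 or p3) and not not p2) or p3   — double negation
= not not not p2 or p3   — absorption
= not p2 or p3   — double negation

not p2 or p3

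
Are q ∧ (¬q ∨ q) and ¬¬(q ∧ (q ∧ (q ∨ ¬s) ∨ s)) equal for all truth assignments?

E1: q ∧ (¬q ∨ q)
    = q
E2: ¬¬(q ∧ (q ∧ (q ∨ ¬s) ∨ s))
    = ¬¬(q ∧ (q ∨ s))
    = ¬¬q
    = q
Both reduce to q, so they are equivalent.

Yes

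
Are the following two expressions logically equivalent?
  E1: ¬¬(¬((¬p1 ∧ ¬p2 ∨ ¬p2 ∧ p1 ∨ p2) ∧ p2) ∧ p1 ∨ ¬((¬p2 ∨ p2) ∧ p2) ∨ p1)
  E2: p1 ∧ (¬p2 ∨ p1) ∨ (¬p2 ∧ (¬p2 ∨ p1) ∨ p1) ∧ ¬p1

E1: ¬¬(¬((¬p1 ∧ ¬p2 ∨ ¬p2 ∧ p1 ∨ p2) ∧ p2) ∧ p1 ∨ ¬((¬p2 ∨ p2) ∧ p2) ∨ p1)
    = ¬¬(¬((¬p2 ∨ p2) ∧ p2) ∧ p1 ∨ ¬((¬p2 ∨ p2) ∧ p2) ∨ p1)   (distribution)
    = ¬¬(¬((¬p2 ∨ p2) ∧ p2) ∨ p1)   (absorption)
    = ¬((¬p2 ∨ p2) ∧ p2) ∨ p1   (double negation)
    = ¬p2 ∨ p1   (complement / identity)
E2: p1 ∧ (¬p2 ∨ p1) ∨ (¬p2 ∧ (¬p2 ∨ p1) ∨ p1) ∧ ¬p1
    = p1 ∧ (¬p2 ∨ p1) ∨ (¬p2 ∨ p1) ∧ ¬p1   (absorption)
    = ¬p2 ∨ p1   (distribution)
Both reduce to ¬p2 ∨ p1, so they are equivalent.

Yes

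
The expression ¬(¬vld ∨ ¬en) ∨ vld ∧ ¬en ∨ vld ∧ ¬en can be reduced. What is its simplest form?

vld

¬(¬vld ∨ ¬en) ∨ vld ∧ ¬en ∨ vld ∧ ¬en
= ¬(¬vld ∨ ¬en) ∨ vld ∧ ¬en
= vld ∧ en ∨ vld ∧ ¬en
= vld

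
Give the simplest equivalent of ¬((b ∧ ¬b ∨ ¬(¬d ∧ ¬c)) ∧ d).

¬((b ∧ ¬b ∨ ¬(¬d ∧ ¬c)) ∧ d)
= ¬(¬(¬d ∧ ¬c) ∧ d)
= ¬((d ∨ c) ∧ d)
= ¬d

¬d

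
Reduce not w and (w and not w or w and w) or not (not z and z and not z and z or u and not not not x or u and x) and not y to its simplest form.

not u and not y

not w and (w and not w or w and w) or not (not z and z and not z and z or u and not not not x or u and x) and not y
= not w and (w and not w or w and w) or not (not z and z and not z and z or u and not x or u and x) and not y
= not w and (w and not w or w and w) or not (not z and z or u and not x or u and x) and not y
= not w and w or not (not z and z or u and not x or u and x) and not y
= not w and w or not (u and not x or u and x) and not y
= not (u and not x or u and x) and not y
= not u and not y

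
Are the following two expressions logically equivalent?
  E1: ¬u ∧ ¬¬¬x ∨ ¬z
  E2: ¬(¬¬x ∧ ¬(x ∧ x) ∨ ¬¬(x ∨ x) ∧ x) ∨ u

No

E1: ¬u ∧ ¬¬¬x ∨ ¬z
    = ¬u ∧ ¬x ∨ ¬z
E2: ¬(¬¬x ∧ ¬(x ∧ x) ∨ ¬¬(x ∨ x) ∧ x) ∨ u
    = ¬(¬¬x ∧ ¬x ∨ ¬¬(x ∨ x) ∧ x) ∨ u
    = ¬(¬¬x ∧ ¬x ∨ ¬¬x ∧ x) ∨ u
    = ¬¬¬x ∨ u
    = ¬x ∨ u
These differ: at u=1, x=1, z=1, E1 = 0 but E2 = 1.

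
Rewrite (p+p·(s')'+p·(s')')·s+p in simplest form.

(p+p·(s')'+p·(s')')·s+p
= (p+p·(s')')·s+p   [idempotence]
= (p+p·s)·s+p   [double negation]
= p·s+p   [absorption]
= p   [absorption]

p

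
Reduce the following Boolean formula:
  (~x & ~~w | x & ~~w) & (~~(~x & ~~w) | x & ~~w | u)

w

(~x & ~~w | x & ~~w) & (~~(~x & ~~w) | x & ~~w | u)
= (~x & ~~w | x & ~~w) & (~x & ~~w | x & ~~w | u)
= ~x & ~~w | x & ~~w
= ~~w
= w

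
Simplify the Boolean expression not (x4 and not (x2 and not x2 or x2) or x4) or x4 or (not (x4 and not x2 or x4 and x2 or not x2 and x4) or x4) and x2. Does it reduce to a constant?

not (x4 and not (x2 and not x2 or x2) or x4) or x4 or (not (x4 and not x2 or x4 and x2 or not x2 and x4) or x4) and x2
= not (x4 and not (x2 and not x2 or x2) or x4) or x4 or (not (x4 and not x2 or x4) or x4) and x2
= not (x4 and not x2 or x4) or x4 or (not (x4 and not x2 or x4) or x4) and x2
= not (x4 and not x2 or x4) or x4
= not x4 or x4
= True

True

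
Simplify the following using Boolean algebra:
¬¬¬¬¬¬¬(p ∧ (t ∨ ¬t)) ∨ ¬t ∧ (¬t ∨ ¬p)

¬¬¬¬¬¬¬(p ∧ (t ∨ ¬t)) ∨ ¬t ∧ (¬t ∨ ¬p)
= ¬¬¬¬¬¬¬(p ∧ (t ∨ ¬t)) ∨ ¬t   — absorption
= ¬¬¬¬¬(p ∧ (t ∨ ¬t)) ∨ ¬t   — double negation
= ¬¬¬(p ∧ (t ∨ ¬t)) ∨ ¬t   — double negation
= ¬(p ∧ (t ∨ ¬t)) ∨ ¬t   — double negation
= ¬p ∨ ¬t   — complement / identity

¬p ∨ ¬t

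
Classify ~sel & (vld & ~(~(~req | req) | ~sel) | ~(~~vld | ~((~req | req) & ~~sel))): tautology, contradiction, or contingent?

contradiction

~sel & (vld & ~(~(~req | req) | ~sel) | ~(~~vld | ~((~req | req) & ~~sel)))
= ~sel & (vld & (~req | req) & sel | ~(~~vld | ~((~req | req) & ~~sel)))   (De Morgan)
= ~sel & (vld & (~req | req) & sel | ~vld & (~req | req) & ~~sel)   (De Morgan)
= ~sel & (vld & (~req | req) & sel | ~vld & (~req | req) & sel)   (double negation)
= ~sel & (~req | req) & sel   (distribution)
= ~sel & sel   (complement / identity)
= 0   (complement)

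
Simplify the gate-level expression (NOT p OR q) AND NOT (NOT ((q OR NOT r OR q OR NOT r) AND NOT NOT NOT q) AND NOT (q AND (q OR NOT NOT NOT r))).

(NOT p OR q) AND NOT (NOT ((q OR NOT r OR q OR NOT r) AND NOT NOT NOT q) AND NOT (q AND (q OR NOT NOT NOT r)))
= (NOT p OR q) AND NOT (NOT ((q OR NOT r) AND NOT NOT NOT q) AND NOT (q AND (q OR NOT NOT NOT r)))   [idempotence]
= (NOT p OR q) AND NOT (NOT ((q OR NOT r) AND NOT q) AND NOT (q AND (q OR NOT NOT NOT r)))   [double negation]
= (NOT p OR q) AND ((q OR NOT r) AND NOT q OR q AND (q OR NOT NOT NOT r))   [De Morgan]
= (NOT p OR q) AND ((q OR NOT r) AND NOT q OR q AND (q OR NOT r))   [double negation]
= (NOT p OR q) AND (q OR NOT r)   [distribution]
= NOT p AND NOT r OR q   [distribution]

NOT p AND NOT r OR q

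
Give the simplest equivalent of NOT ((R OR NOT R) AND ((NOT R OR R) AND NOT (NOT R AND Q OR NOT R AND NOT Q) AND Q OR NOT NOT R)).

NOT R

NOT ((R OR NOT R) AND ((NOT R OR R) AND NOT (NOT R AND Q OR NOT R AND NOT Q) AND Q OR NOT NOT R))
= NOT ((R OR NOT R) AND ((NOT R OR R) AND NOT NOT R AND Q OR NOT NOT R))   (distribution)
= NOT ((NOT R OR R) AND NOT NOT R AND Q OR NOT NOT R)   (complement / identity)
= NOT (NOT NOT R AND Q OR NOT NOT R)   (complement / identity)
= NOT NOT NOT R   (absorption)
= NOT R   (double negation)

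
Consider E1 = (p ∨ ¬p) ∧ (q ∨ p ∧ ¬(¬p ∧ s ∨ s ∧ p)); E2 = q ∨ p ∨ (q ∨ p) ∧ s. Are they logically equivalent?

E1: (p ∨ ¬p) ∧ (q ∨ p ∧ ¬(¬p ∧ s ∨ s ∧ p))
    = (p ∨ ¬p) ∧ (q ∨ p ∧ ¬s)   [distribution]
    = q ∨ p ∧ ¬s   [complement / identity]
E2: q ∨ p ∨ (q ∨ p) ∧ s
    = q ∨ p   [absorption]
These differ: at p=1, q=0, s=1, E1 = 0 but E2 = 1.

No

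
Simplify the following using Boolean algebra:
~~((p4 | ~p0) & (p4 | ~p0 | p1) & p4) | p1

p4 | p1

~~((p4 | ~p0) & (p4 | ~p0 | p1) & p4) | p1
= ~~((p4 | ~p0) & p4) | p1
= (p4 | ~p0) & p4 | p1
= p4 | p1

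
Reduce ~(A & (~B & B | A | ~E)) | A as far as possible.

1

~(A & (~B & B | A | ~E)) | A
= ~(A & (A | ~E)) | A
= ~A | A
= 1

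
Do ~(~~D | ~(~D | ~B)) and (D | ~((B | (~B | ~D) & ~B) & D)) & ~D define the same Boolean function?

Yes

E1: ~(~~D | ~(~D | ~B))
    = ~D & (~D | ~B)
    = ~D
E2: (D | ~((B | (~B | ~D) & ~B) & D)) & ~D
    = (D | ~((B | ~B) & D)) & ~D
    = (D | ~D) & ~D
    = ~D
Both reduce to ~D, so they are equivalent.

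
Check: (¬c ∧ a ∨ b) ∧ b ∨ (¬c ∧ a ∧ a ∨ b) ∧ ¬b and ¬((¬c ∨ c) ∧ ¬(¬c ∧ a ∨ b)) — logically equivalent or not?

Yes

E1: (¬c ∧ a ∨ b) ∧ b ∨ (¬c ∧ a ∧ a ∨ b) ∧ ¬b
    = (¬c ∧ a ∨ b) ∧ b ∨ (¬c ∧ a ∨ b) ∧ ¬b   (idempotence)
    = ¬c ∧ a ∨ b   (distribution)
E2: ¬((¬c ∨ c) ∧ ¬(¬c ∧ a ∨ b))
    = ¬¬(¬c ∧ a ∨ b)   (complement / identity)
    = ¬c ∧ a ∨ b   (double negation)
Both reduce to ¬c ∧ a ∨ b, so they are equivalent.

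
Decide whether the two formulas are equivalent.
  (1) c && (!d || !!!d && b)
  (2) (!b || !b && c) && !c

E1: c && (!d || !!!d && b)
    = c && (!d || !d && b)
    = c && !d
E2: (!b || !b && c) && !c
    = !b && !c
These differ: at b=0, c=1, d=0, E1 = 1 but E2 = 0.

No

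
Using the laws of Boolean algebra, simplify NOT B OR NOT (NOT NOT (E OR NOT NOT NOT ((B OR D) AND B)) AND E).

NOT B OR NOT E

NOT B OR NOT (NOT NOT (E OR NOT NOT NOT ((B OR D) AND B)) AND E)
= NOT B OR NOT (NOT NOT (E OR NOT NOT NOT B) AND E)   (absorption)
= NOT B OR NOT (NOT NOT (E OR NOT B) AND E)   (double negation)
= NOT B OR NOT ((E OR NOT B) AND E)   (double negation)
= NOT B OR NOT E   (absorption)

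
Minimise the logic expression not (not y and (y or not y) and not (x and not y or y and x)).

y or x

not (not y and (y or not y) and not (x and not y or y and x))
= not (not y and (y or not y) and not x)   [distribution]
= not (not y and not x)   [complement / identity]
= y or x   [De Morgan]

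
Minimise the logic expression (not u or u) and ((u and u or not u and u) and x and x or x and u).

u and x

(not u or u) and ((u and u or not u and u) and x and x or x and u)
= (not u or u) and (u and x and x or x and u)
= (not u or u) and (u and x or u) and x
= (not u or u) and u and x
= u and x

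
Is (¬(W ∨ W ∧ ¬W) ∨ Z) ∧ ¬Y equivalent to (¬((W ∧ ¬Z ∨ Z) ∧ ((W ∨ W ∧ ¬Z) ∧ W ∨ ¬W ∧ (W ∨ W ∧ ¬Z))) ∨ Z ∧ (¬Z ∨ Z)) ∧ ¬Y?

E1: (¬(W ∨ W ∧ ¬W) ∨ Z) ∧ ¬Y
    = (¬W ∨ Z) ∧ ¬Y   — complement / identity
E2: (¬((W ∧ ¬Z ∨ Z) ∧ ((W ∨ W ∧ ¬Z) ∧ W ∨ ¬W ∧ (W ∨ W ∧ ¬Z))) ∨ Z ∧ (¬Z ∨ Z)) ∧ ¬Y
    = (¬((W ∧ ¬Z ∨ Z) ∧ (W ∨ W ∧ ¬Z)) ∨ Z ∧ (¬Z ∨ Z)) ∧ ¬Y   — distribution
    = (¬(W ∧ ¬Z ∨ Z ∧ W) ∨ Z ∧ (¬Z ∨ Z)) ∧ ¬Y   — distribution
    = (¬W ∨ Z ∧ (¬Z ∨ Z)) ∧ ¬Y   — distribution
    = (¬W ∨ Z) ∧ ¬Y   — complement / identity
Both reduce to (¬W ∨ Z) ∧ ¬Y, so they are equivalent.

Yes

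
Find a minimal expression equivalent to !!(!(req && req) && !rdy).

!req && !rdy

!!(!(req && req) && !rdy)
= !!(!req && !rdy)   (idempotence)
= !req && !rdy   (double negation)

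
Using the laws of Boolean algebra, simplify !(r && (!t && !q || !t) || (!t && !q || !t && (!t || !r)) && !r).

t

!(r && (!t && !q || !t) || (!t && !q || !t && (!t || !r)) && !r)
= !(r && (!t && !q || !t) || (!t && !q || !t) && !r)   (absorption)
= !(!t && !q || !t)   (distribution)
= !!t   (absorption)
= t   (double negation)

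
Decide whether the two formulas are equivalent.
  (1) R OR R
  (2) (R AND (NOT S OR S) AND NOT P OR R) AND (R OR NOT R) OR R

Yes

E1: R OR R
    = R
E2: (R AND (NOT S OR S) AND NOT P OR R) AND (R OR NOT R) OR R
    = (R AND NOT P OR R) AND (R OR NOT R) OR R
    = R AND NOT P OR R OR R
    = R OR R
    = R
Both reduce to R, so they are equivalent.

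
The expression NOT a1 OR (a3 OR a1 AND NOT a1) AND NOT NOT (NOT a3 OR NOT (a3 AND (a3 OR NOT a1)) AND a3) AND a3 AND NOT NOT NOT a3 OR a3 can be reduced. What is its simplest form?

NOT a1 OR a3

NOT a1 OR (a3 OR a1 AND NOT a1) AND NOT NOT (NOT a3 OR NOT (a3 AND (a3 OR NOT a1)) AND a3) AND a3 AND NOT NOT NOT a3 OR a3
= NOT a1 OR (a3 OR a1 AND NOT a1) AND NOT NOT (NOT a3 OR NOT a3 AND a3) AND a3 AND NOT NOT NOT a3 OR a3   [absorption]
= NOT a1 OR a3 AND NOT NOT (NOT a3 OR NOT a3 AND a3) AND a3 AND NOT NOT NOT a3 OR a3   [complement / identity]
= NOT a1 OR a3 AND NOT NOT NOT a3 AND a3 AND NOT NOT NOT a3 OR a3   [complement / identity]
= NOT a1 OR a3 AND NOT NOT NOT a3 OR a3   [idempotence]
= NOT a1 OR a3 AND NOT a3 OR a3   [double negation]
= NOT a1 OR a3   [complement / identity]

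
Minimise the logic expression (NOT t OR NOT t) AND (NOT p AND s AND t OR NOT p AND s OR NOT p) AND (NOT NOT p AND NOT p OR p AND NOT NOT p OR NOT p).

NOT t AND NOT p

(NOT t OR NOT t) AND (NOT p AND s AND t OR NOT p AND s OR NOT p) AND (NOT NOT p AND NOT p OR p AND NOT NOT p OR NOT p)
= (NOT t OR NOT t) AND (NOT p AND s AND t OR NOT p AND s OR NOT p) AND (NOT NOT p OR NOT p)
= (NOT t OR NOT t) AND (NOT p AND s OR NOT p) AND (NOT NOT p OR NOT p)
= NOT t AND (NOT p AND s OR NOT p) AND (NOT NOT p OR NOT p)
= NOT t AND (NOT p AND s OR NOT p) AND (p OR NOT p)
= NOT t AND (NOT p AND s OR NOT p)
= NOT t AND NOT p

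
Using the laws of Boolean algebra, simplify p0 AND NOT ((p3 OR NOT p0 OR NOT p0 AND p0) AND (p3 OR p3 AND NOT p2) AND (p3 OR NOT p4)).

p0 AND NOT ((p3 OR NOT p0 OR NOT p0 AND p0) AND (p3 OR p3 AND NOT p2) AND (p3 OR NOT p4))
= p0 AND NOT ((p3 OR NOT p0 OR NOT p0 AND p0) AND p3 AND (p3 OR NOT p4))   (absorption)
= p0 AND NOT ((p3 OR NOT p0 OR NOT p0 AND p0) AND p3)   (absorption)
= p0 AND NOT ((p3 OR NOT p0) AND p3)   (complement / identity)
= p0 AND NOT p3   (absorption)

p0 AND NOT p3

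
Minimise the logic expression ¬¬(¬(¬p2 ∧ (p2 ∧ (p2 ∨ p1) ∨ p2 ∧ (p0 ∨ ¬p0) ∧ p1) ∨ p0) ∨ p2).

¬p0 ∨ p2

¬¬(¬(¬p2 ∧ (p2 ∧ (p2 ∨ p1) ∨ p2 ∧ (p0 ∨ ¬p0) ∧ p1) ∨ p0) ∨ p2)
= ¬¬(¬(¬p2 ∧ (p2 ∨ p2 ∧ (p0 ∨ ¬p0) ∧ p1) ∨ p0) ∨ p2)   [absorption]
= ¬¬(¬(¬p2 ∧ (p2 ∨ p2 ∧ p1) ∨ p0) ∨ p2)   [complement / identity]
= ¬¬(¬(¬p2 ∧ p2 ∨ p0) ∨ p2)   [absorption]
= ¬¬(¬p0 ∨ p2)   [complement / identity]
= ¬p0 ∨ p2   [double negation]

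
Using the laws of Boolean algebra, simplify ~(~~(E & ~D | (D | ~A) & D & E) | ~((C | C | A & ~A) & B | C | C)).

~E & C

~(~~(E & ~D | (D | ~A) & D & E) | ~((C | C | A & ~A) & B | C | C))
= ~(~~(E & ~D | (D | ~A) & D & E) | ~((C | C) & B | C | C))   [complement / identity]
= ~(~~(E & ~D | D & E) | ~((C | C) & B | C | C))   [absorption]
= ~(~~(E & ~D | D & E) | ~(C | C))   [absorption]
= ~(~~E | ~(C | C))   [distribution]
= ~E & (C | C)   [De Morgan]
= ~E & C   [idempotence]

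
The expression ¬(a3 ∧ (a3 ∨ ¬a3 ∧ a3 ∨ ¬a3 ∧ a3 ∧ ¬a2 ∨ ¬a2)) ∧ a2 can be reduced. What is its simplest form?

¬a3 ∧ a2

¬(a3 ∧ (a3 ∨ ¬a3 ∧ a3 ∨ ¬a3 ∧ a3 ∧ ¬a2 ∨ ¬a2)) ∧ a2
= ¬(a3 ∧ (a3 ∨ ¬a3 ∧ a3 ∨ ¬a2)) ∧ a2   (absorption)
= ¬(a3 ∧ (a3 ∨ ¬a2)) ∧ a2   (complement / identity)
= ¬a3 ∧ a2   (absorption)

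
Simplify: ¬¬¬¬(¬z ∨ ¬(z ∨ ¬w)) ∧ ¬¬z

False

¬¬¬¬(¬z ∨ ¬(z ∨ ¬w)) ∧ ¬¬z
= ¬¬(¬z ∨ ¬(z ∨ ¬w)) ∧ ¬¬z   [double negation]
= ¬(z ∧ (z ∨ ¬w)) ∧ ¬¬z   [De Morgan]
= ¬(z ∧ (z ∨ ¬w)) ∧ z   [double negation]
= ¬z ∧ z   [absorption]
= False   [complement]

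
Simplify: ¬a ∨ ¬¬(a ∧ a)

¬a ∨ ¬¬(a ∧ a)
= ¬a ∨ ¬¬a   — idempotence
= ¬a ∨ a   — double negation
= True   — complement

True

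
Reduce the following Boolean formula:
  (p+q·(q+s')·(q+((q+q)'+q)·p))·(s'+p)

(p+q·(q+s')·(q+((q+q)'+q)·p))·(s'+p)
= (p+q·(q+s')·(q+(q'+q)·p))·(s'+p)
= (p+q·(q+(q'+q)·p))·(s'+p)
= (p+q·(q+p))·(s'+p)
= (p+q)·(s'+p)
= p+q·s'

p+q·s'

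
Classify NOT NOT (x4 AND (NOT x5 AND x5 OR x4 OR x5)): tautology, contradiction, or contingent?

contingent

NOT NOT (x4 AND (NOT x5 AND x5 OR x4 OR x5))
= x4 AND (NOT x5 AND x5 OR x4 OR x5)   (double negation)
= x4 AND (x4 OR x5)   (complement / identity)
= x4   (absorption)
This depends on x4, so it is not a constant.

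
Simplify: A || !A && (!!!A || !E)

true

A || !A && (!!!A || !E)
= A || !A && (!A || !E)   [double negation]
= A || !A   [absorption]
= true   [complement]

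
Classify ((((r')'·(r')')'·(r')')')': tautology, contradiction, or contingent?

((((r')'·(r')')'·(r')')')'
= ((((r')')'·(r')')')'   [idempotence]
= ((r'·(r')')')'   [double negation]
= ((r'·r)')'   [double negation]
= r'·r   [double negation]
= 0   [complement]

contradiction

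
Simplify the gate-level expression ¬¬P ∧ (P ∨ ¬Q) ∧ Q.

¬¬P ∧ (P ∨ ¬Q) ∧ Q
= P ∧ (P ∨ ¬Q) ∧ Q   (double negation)
= P ∧ Q   (absorption)

P ∧ Q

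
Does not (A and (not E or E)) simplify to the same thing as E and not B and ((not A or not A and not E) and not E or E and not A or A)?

No

E1: not (A and (not E or E))
    = not A   [complement / identity]
E2: E and not B and ((not A or not A and not E) and not E or E and not A or A)
    = E and not B and (not A and not E or E and not A or A)   [absorption]
    = E and not B and (not A or A)   [distribution]
    = E and not B   [complement / identity]
These differ: at A=0, B=1, E=0, E1 = 1 but E2 = 0.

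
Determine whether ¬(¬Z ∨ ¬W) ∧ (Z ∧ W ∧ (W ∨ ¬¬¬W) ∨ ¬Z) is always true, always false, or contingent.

¬(¬Z ∨ ¬W) ∧ (Z ∧ W ∧ (W ∨ ¬¬¬W) ∨ ¬Z)
= ¬(¬Z ∨ ¬W) ∧ (Z ∧ W ∧ (W ∨ ¬W) ∨ ¬Z)
= ¬(¬Z ∨ ¬W) ∧ (Z ∧ W ∨ ¬Z)
= Z ∧ W ∧ (Z ∧ W ∨ ¬Z)
= Z ∧ W
This depends on W, Z, so it is not a constant.

contingent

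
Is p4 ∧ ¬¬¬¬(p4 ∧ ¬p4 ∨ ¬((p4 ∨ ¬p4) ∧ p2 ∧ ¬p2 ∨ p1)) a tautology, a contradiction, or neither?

neither

p4 ∧ ¬¬¬¬(p4 ∧ ¬p4 ∨ ¬((p4 ∨ ¬p4) ∧ p2 ∧ ¬p2 ∨ p1))
= p4 ∧ ¬¬¬¬¬((p4 ∨ ¬p4) ∧ p2 ∧ ¬p2 ∨ p1)   — complement / identity
= p4 ∧ ¬¬¬¬¬(p2 ∧ ¬p2 ∨ p1)   — complement / identity
= p4 ∧ ¬¬¬(p2 ∧ ¬p2 ∨ p1)   — double negation
= p4 ∧ ¬¬¬p1   — complement / identity
= p4 ∧ ¬p1   — double negation
This depends on p1, p4, so it is not a constant.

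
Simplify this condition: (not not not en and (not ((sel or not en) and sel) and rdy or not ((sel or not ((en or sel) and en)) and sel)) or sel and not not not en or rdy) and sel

(not en or rdy) and sel

(not not not en and (not ((sel or not en) and sel) and rdy or not ((sel or not ((en or sel) and en)) and sel)) or sel and not not not en or rdy) and sel
= (not not not en and (not ((sel or not en) and sel) and rdy or not ((sel or not en) and sel)) or sel and not not not en or rdy) and sel   [absorption]
= (not not not en and not ((sel or not en) and sel) or sel and not not not en or rdy) and sel   [absorption]
= (not not not en and not sel or sel and not not not en or rdy) and sel   [absorption]
= (not not not en or rdy) and sel   [distribution]
= (not en or rdy) and sel   [double negation]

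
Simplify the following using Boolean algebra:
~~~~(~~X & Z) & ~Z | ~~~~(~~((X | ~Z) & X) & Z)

X & Z

~~~~(~~X & Z) & ~Z | ~~~~(~~((X | ~Z) & X) & Z)
= ~~~~(~~X & Z) & ~Z | ~~~~(~~X & Z)
= ~~~~(~~X & Z)
= ~~(~~X & Z)
= ~~(X & Z)
= X & Z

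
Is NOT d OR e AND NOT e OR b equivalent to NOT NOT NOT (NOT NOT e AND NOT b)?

E1: NOT d OR e AND NOT e OR b
    = NOT d OR b   — complement / identity
E2: NOT NOT NOT (NOT NOT e AND NOT b)
    = NOT NOT (NOT e OR b)   — De Morgan
    = NOT e OR b   — double negation
These differ: at b=0, d=0, e=1, E1 = 1 but E2 = 0.

No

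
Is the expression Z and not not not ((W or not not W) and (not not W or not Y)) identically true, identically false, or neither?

Z and not not not ((W or not not W) and (not not W or not Y))
= Z and not not not (W and not Y or not not W)   (distribution)
= Z and not (W and not Y or not not W)   (double negation)
= Z and not (W and not Y or W)   (double negation)
= Z and not W   (absorption)
This depends on W, Z, so it is not a constant.

neither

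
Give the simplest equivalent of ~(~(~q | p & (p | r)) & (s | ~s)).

~(~(~q | p & (p | r)) & (s | ~s))
= ~(~(~q | p) & (s | ~s))   (absorption)
= ~~(~q | p)   (complement / identity)
= ~q | p   (double negation)

~q | p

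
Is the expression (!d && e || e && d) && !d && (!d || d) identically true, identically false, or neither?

(!d && e || e && d) && !d && (!d || d)
= e && !d && (!d || d)
= e && !d
This depends on d, e, so it is not a constant.

neither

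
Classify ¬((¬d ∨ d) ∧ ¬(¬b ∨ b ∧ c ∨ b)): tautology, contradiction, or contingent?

tautology

¬((¬d ∨ d) ∧ ¬(¬b ∨ b ∧ c ∨ b))
= ¬((¬d ∨ d) ∧ ¬(¬b ∨ b))   (absorption)
= ¬¬(¬b ∨ b)   (complement / identity)
= ¬b ∨ b   (double negation)
= True   (complement)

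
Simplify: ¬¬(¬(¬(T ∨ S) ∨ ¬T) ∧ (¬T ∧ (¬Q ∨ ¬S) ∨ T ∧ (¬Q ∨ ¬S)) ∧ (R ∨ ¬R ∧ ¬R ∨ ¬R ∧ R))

T ∧ (¬Q ∨ ¬S)

¬¬(¬(¬(T ∨ S) ∨ ¬T) ∧ (¬T ∧ (¬Q ∨ ¬S) ∨ T ∧ (¬Q ∨ ¬S)) ∧ (R ∨ ¬R ∧ ¬R ∨ ¬R ∧ R))
= ¬¬(¬(¬(T ∨ S) ∨ ¬T) ∧ (¬Q ∨ ¬S) ∧ (R ∨ ¬R ∧ ¬R ∨ ¬R ∧ R))   [distribution]
= ¬¬(¬(¬(T ∨ S) ∨ ¬T) ∧ (¬Q ∨ ¬S) ∧ (R ∨ ¬R))   [distribution]
= ¬(¬(T ∨ S) ∨ ¬T) ∧ (¬Q ∨ ¬S) ∧ (R ∨ ¬R)   [double negation]
= (T ∨ S) ∧ T ∧ (¬Q ∨ ¬S) ∧ (R ∨ ¬R)   [De Morgan]
= (T ∨ S) ∧ T ∧ (¬Q ∨ ¬S)   [complement / identity]
= T ∧ (¬Q ∨ ¬S)   [absorption]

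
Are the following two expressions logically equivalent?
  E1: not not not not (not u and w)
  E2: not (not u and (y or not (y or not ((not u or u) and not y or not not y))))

No

E1: not not not not (not u and w)
    = not not (not u and w)   (double negation)
    = not u and w   (double negation)
E2: not (not u and (y or not (y or not ((not u or u) and not y or not not y))))
    = not (not u and (y or not (y or not (not y or not not y))))   (complement / identity)
    = not (not u and (y or not (y or y and not y)))   (De Morgan)
    = not (not u and (y or not y))   (complement / identity)
    = not not u   (complement / identity)
    = u   (double negation)
These differ: at u=1, w=1, y=1, E1 = 0 but E2 = 1.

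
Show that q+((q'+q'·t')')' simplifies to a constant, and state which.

q+((q'+q'·t')')'
= q+((q')')'   (absorption)
= q+q'   (double negation)
= 1   (complement)

1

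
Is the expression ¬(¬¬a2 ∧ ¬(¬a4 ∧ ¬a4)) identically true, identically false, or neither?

neither

¬(¬¬a2 ∧ ¬(¬a4 ∧ ¬a4))
= ¬(¬¬a2 ∧ ¬¬a4)   — idempotence
= ¬a2 ∨ ¬a4   — De Morgan
This depends on a2, a4, so it is not a constant.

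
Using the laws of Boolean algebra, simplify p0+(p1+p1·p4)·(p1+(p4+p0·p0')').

p0+p1

p0+(p1+p1·p4)·(p1+(p4+p0·p0')')
= p0+(p1+p1·p4)·(p1+p4')   (complement / identity)
= p0+p1·(p1+p4')   (absorption)
= p0+p1   (absorption)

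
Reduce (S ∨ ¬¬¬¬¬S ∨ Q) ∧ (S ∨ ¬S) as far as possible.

(S ∨ ¬¬¬¬¬S ∨ Q) ∧ (S ∨ ¬S)
= (S ∨ ¬¬¬S ∨ Q) ∧ (S ∨ ¬S)   — double negation
= (S ∨ ¬S ∨ Q) ∧ (S ∨ ¬S)   — double negation
= S ∨ ¬S   — absorption
= True   — complement

True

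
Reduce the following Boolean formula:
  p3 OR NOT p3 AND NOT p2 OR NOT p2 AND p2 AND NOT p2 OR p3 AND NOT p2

p3 OR NOT p2

p3 OR NOT p3 AND NOT p2 OR NOT p2 AND p2 AND NOT p2 OR p3 AND NOT p2
= p3 OR (NOT p3 OR NOT p2 AND p2) AND NOT p2 OR p3 AND NOT p2   (distribution)
= p3 OR NOT p3 AND NOT p2 OR p3 AND NOT p2   (complement / identity)
= p3 OR NOT p2   (distribution)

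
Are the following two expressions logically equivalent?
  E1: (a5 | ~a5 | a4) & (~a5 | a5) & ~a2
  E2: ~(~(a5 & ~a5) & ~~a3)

No

E1: (a5 | ~a5 | a4) & (~a5 | a5) & ~a2
    = ((~a5 | a4) & ~a5 | a5) & ~a2   [distribution]
    = (~a5 | a5) & ~a2   [absorption]
    = ~a2   [complement / identity]
E2: ~(~(a5 & ~a5) & ~~a3)
    = a5 & ~a5 | ~a3   [De Morgan]
    = ~a3   [complement / identity]
These differ: at a2=1, a3=0, a4=0, a5=0, E1 = 0 but E2 = 1.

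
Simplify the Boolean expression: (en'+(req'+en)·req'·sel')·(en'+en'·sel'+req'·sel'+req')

en'+req'·sel'

(en'+(req'+en)·req'·sel')·(en'+en'·sel'+req'·sel'+req')
= (en'+(req'+en)·req'·sel')·(en'+req'·sel'+req')
= (en'+req'·sel')·(en'+req'·sel'+req')
= en'+req'·sel'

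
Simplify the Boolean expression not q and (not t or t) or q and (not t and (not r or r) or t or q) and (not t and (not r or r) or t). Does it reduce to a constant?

True

not q and (not t or t) or q and (not t and (not r or r) or t or q) and (not t and (not r or r) or t)
= not q and (not t or t) or q and (not t and (not r or r) or t)
= not q and (not t or t) or q and (not t or t)
= not t or t
= True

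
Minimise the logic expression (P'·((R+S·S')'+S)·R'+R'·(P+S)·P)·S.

R'·S

(P'·((R+S·S')'+S)·R'+R'·(P+S)·P)·S
= (P'·(R'+S)·R'+R'·(P+S)·P)·S   (complement / identity)
= (P'·R'+R'·(P+S)·P)·S   (absorption)
= (P'·R'+R'·P)·S   (absorption)
= R'·S   (distribution)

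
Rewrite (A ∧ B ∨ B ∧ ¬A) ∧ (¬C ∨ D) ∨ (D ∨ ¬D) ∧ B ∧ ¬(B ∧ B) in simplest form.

(A ∧ B ∨ B ∧ ¬A) ∧ (¬C ∨ D) ∨ (D ∨ ¬D) ∧ B ∧ ¬(B ∧ B)
= B ∧ (¬C ∨ D) ∨ (D ∨ ¬D) ∧ B ∧ ¬(B ∧ B)   — distribution
= B ∧ (¬C ∨ D) ∨ (D ∨ ¬D) ∧ B ∧ ¬B   — idempotence
= B ∧ (¬C ∨ D) ∨ B ∧ ¬B   — complement / identity
= B ∧ (¬C ∨ D)   — complement / identity

B ∧ (¬C ∨ D)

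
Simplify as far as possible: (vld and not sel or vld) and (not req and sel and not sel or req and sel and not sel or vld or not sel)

(vld and not sel or vld) and (not req and sel and not sel or req and sel and not sel or vld or not sel)
= vld and (not req and sel and not sel or req and sel and not sel or vld or not sel)   [absorption]
= vld and (sel and not sel or vld or not sel)   [distribution]
= vld and (vld or not sel)   [complement / identity]
= vld   [absorption]

vld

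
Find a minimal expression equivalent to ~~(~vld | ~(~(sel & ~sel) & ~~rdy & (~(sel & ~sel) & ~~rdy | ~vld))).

~~(~vld | ~(~(sel & ~sel) & ~~rdy & (~(sel & ~sel) & ~~rdy | ~vld)))
= ~~(~vld | ~(~(sel & ~sel) & ~~rdy))   (absorption)
= ~~(~vld | sel & ~sel | ~rdy)   (De Morgan)
= ~vld | sel & ~sel | ~rdy   (double negation)
= ~vld | ~rdy   (complement / identity)

~vld | ~rdy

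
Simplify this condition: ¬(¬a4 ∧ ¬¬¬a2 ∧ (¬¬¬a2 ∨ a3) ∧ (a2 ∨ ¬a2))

¬(¬a4 ∧ ¬¬¬a2 ∧ (¬¬¬a2 ∨ a3) ∧ (a2 ∨ ¬a2))
= ¬(¬a4 ∧ ¬¬¬a2 ∧ (¬¬¬a2 ∨ a3))   — complement / identity
= ¬(¬a4 ∧ ¬¬¬a2)   — absorption
= ¬(¬a4 ∧ ¬a2)   — double negation
= a4 ∨ a2   — De Morgan

a4 ∨ a2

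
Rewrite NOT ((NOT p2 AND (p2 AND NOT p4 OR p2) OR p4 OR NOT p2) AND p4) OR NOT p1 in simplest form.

NOT p4 OR NOT p1

NOT ((NOT p2 AND (p2 AND NOT p4 OR p2) OR p4 OR NOT p2) AND p4) OR NOT p1
= NOT ((NOT p2 AND p2 OR p4 OR NOT p2) AND p4) OR NOT p1   — absorption
= NOT ((p4 OR NOT p2) AND p4) OR NOT p1   — complement / identity
= NOT p4 OR NOT p1   — absorption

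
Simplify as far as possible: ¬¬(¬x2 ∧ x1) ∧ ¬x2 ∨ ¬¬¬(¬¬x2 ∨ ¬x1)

¬¬(¬x2 ∧ x1) ∧ ¬x2 ∨ ¬¬¬(¬¬x2 ∨ ¬x1)
= ¬¬(¬x2 ∧ x1) ∧ ¬x2 ∨ ¬¬(¬x2 ∧ x1)   — De Morgan
= ¬¬(¬x2 ∧ x1)   — absorption
= ¬x2 ∧ x1   — double negation

¬x2 ∧ x1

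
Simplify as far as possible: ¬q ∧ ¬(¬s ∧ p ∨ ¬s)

¬q ∧ s

¬q ∧ ¬(¬s ∧ p ∨ ¬s)
= ¬q ∧ ¬¬s
= ¬q ∧ s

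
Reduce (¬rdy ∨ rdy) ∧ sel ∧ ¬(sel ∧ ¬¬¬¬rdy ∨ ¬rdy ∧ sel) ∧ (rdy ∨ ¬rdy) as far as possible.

(¬rdy ∨ rdy) ∧ sel ∧ ¬(sel ∧ ¬¬¬¬rdy ∨ ¬rdy ∧ sel) ∧ (rdy ∨ ¬rdy)
= (¬rdy ∨ rdy) ∧ sel ∧ ¬(sel ∧ ¬¬rdy ∨ ¬rdy ∧ sel) ∧ (rdy ∨ ¬rdy)   (double negation)
= (¬rdy ∨ rdy) ∧ sel ∧ ¬(sel ∧ rdy ∨ ¬rdy ∧ sel) ∧ (rdy ∨ ¬rdy)   (double negation)
= (¬rdy ∨ rdy) ∧ sel ∧ ¬(sel ∧ rdy ∨ ¬rdy ∧ sel)   (complement / identity)
= (¬rdy ∨ rdy) ∧ sel ∧ ¬sel   (distribution)
= sel ∧ ¬sel   (complement / identity)
= False   (complement)

False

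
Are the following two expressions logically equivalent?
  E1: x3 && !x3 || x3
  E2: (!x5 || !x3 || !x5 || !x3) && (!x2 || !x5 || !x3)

E1: x3 && !x3 || x3
    = x3   (complement / identity)
E2: (!x5 || !x3 || !x5 || !x3) && (!x2 || !x5 || !x3)
    = (!x5 || !x3) && !x2 || !x5 || !x3   (distribution)
    = !x5 || !x3   (absorption)
These differ: at x2=1, x3=0, x5=1, E1 = 0 but E2 = 1.

No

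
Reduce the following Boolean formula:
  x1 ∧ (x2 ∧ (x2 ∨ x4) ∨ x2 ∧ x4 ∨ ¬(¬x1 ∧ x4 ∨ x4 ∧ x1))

x1 ∧ (x2 ∨ ¬x4)

x1 ∧ (x2 ∧ (x2 ∨ x4) ∨ x2 ∧ x4 ∨ ¬(¬x1 ∧ x4 ∨ x4 ∧ x1))
= x1 ∧ (x2 ∨ x2 ∧ x4 ∨ ¬(¬x1 ∧ x4 ∨ x4 ∧ x1))   [absorption]
= x1 ∧ (x2 ∨ x2 ∧ x4 ∨ ¬x4)   [distribution]
= x1 ∧ (x2 ∨ ¬x4)   [absorption]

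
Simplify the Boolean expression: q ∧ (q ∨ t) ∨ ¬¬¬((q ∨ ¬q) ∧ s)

q ∨ ¬s

q ∧ (q ∨ t) ∨ ¬¬¬((q ∨ ¬q) ∧ s)
= q ∧ (q ∨ t) ∨ ¬¬¬s   [complement / identity]
= q ∧ (q ∨ t) ∨ ¬s   [double negation]
= q ∨ ¬s   [absorption]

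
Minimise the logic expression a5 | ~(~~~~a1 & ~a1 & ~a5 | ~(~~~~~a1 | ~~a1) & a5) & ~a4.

a5 | ~(~~~~a1 & ~a1 & ~a5 | ~(~~~~~a1 | ~~a1) & a5) & ~a4
= a5 | ~(~~~~a1 & ~a1 & ~a5 | ~~~~a1 & ~a1 & a5) & ~a4   (De Morgan)
= a5 | ~(~~~~a1 & ~a1) & ~a4   (distribution)
= a5 | (~~~a1 | a1) & ~a4   (De Morgan)
= a5 | (~a1 | a1) & ~a4   (double negation)
= a5 | ~a4   (complement / identity)

a5 | ~a4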